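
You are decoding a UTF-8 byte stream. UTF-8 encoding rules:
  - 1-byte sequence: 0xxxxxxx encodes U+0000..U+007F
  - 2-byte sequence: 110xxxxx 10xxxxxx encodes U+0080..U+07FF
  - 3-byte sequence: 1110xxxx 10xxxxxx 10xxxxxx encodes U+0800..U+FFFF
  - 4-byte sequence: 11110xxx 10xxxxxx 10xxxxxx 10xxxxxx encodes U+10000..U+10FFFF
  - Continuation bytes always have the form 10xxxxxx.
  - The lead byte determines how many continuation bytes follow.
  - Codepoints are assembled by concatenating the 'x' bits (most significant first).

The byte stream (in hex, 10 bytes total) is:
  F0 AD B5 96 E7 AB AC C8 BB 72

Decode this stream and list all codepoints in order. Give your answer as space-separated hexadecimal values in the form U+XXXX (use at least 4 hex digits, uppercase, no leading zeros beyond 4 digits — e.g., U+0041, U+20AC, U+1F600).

Byte[0]=F0: 4-byte lead, need 3 cont bytes. acc=0x0
Byte[1]=AD: continuation. acc=(acc<<6)|0x2D=0x2D
Byte[2]=B5: continuation. acc=(acc<<6)|0x35=0xB75
Byte[3]=96: continuation. acc=(acc<<6)|0x16=0x2DD56
Completed: cp=U+2DD56 (starts at byte 0)
Byte[4]=E7: 3-byte lead, need 2 cont bytes. acc=0x7
Byte[5]=AB: continuation. acc=(acc<<6)|0x2B=0x1EB
Byte[6]=AC: continuation. acc=(acc<<6)|0x2C=0x7AEC
Completed: cp=U+7AEC (starts at byte 4)
Byte[7]=C8: 2-byte lead, need 1 cont bytes. acc=0x8
Byte[8]=BB: continuation. acc=(acc<<6)|0x3B=0x23B
Completed: cp=U+023B (starts at byte 7)
Byte[9]=72: 1-byte ASCII. cp=U+0072

Answer: U+2DD56 U+7AEC U+023B U+0072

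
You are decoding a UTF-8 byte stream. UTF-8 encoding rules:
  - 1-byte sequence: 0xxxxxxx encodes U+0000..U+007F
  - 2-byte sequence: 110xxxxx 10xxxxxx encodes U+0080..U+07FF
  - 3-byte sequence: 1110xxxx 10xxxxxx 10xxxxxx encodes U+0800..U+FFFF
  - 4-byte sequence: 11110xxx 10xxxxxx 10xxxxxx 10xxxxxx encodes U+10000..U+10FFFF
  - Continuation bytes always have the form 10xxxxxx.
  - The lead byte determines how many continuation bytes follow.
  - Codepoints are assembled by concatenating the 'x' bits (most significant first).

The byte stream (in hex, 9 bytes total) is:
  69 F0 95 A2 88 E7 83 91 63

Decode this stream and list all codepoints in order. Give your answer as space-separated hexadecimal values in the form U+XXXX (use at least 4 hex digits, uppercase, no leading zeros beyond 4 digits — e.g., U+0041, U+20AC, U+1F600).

Answer: U+0069 U+15888 U+70D1 U+0063

Derivation:
Byte[0]=69: 1-byte ASCII. cp=U+0069
Byte[1]=F0: 4-byte lead, need 3 cont bytes. acc=0x0
Byte[2]=95: continuation. acc=(acc<<6)|0x15=0x15
Byte[3]=A2: continuation. acc=(acc<<6)|0x22=0x562
Byte[4]=88: continuation. acc=(acc<<6)|0x08=0x15888
Completed: cp=U+15888 (starts at byte 1)
Byte[5]=E7: 3-byte lead, need 2 cont bytes. acc=0x7
Byte[6]=83: continuation. acc=(acc<<6)|0x03=0x1C3
Byte[7]=91: continuation. acc=(acc<<6)|0x11=0x70D1
Completed: cp=U+70D1 (starts at byte 5)
Byte[8]=63: 1-byte ASCII. cp=U+0063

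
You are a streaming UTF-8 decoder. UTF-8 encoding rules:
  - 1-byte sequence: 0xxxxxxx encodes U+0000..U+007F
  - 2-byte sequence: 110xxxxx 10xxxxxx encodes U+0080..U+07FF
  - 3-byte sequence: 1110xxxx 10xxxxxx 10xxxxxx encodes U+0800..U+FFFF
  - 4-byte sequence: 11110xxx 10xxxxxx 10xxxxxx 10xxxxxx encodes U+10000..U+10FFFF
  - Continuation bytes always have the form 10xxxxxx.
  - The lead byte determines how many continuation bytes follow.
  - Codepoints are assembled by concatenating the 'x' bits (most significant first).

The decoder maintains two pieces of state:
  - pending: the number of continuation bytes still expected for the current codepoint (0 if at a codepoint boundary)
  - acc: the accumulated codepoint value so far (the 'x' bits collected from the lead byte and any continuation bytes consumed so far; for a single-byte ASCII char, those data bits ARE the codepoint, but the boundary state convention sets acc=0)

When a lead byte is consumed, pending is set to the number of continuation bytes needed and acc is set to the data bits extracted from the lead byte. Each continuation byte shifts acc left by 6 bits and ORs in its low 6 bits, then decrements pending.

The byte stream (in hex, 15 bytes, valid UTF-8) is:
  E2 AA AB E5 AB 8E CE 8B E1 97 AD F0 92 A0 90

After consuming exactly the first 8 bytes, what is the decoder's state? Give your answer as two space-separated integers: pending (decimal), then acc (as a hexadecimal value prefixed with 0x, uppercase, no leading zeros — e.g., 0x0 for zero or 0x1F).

Byte[0]=E2: 3-byte lead. pending=2, acc=0x2
Byte[1]=AA: continuation. acc=(acc<<6)|0x2A=0xAA, pending=1
Byte[2]=AB: continuation. acc=(acc<<6)|0x2B=0x2AAB, pending=0
Byte[3]=E5: 3-byte lead. pending=2, acc=0x5
Byte[4]=AB: continuation. acc=(acc<<6)|0x2B=0x16B, pending=1
Byte[5]=8E: continuation. acc=(acc<<6)|0x0E=0x5ACE, pending=0
Byte[6]=CE: 2-byte lead. pending=1, acc=0xE
Byte[7]=8B: continuation. acc=(acc<<6)|0x0B=0x38B, pending=0

Answer: 0 0x38B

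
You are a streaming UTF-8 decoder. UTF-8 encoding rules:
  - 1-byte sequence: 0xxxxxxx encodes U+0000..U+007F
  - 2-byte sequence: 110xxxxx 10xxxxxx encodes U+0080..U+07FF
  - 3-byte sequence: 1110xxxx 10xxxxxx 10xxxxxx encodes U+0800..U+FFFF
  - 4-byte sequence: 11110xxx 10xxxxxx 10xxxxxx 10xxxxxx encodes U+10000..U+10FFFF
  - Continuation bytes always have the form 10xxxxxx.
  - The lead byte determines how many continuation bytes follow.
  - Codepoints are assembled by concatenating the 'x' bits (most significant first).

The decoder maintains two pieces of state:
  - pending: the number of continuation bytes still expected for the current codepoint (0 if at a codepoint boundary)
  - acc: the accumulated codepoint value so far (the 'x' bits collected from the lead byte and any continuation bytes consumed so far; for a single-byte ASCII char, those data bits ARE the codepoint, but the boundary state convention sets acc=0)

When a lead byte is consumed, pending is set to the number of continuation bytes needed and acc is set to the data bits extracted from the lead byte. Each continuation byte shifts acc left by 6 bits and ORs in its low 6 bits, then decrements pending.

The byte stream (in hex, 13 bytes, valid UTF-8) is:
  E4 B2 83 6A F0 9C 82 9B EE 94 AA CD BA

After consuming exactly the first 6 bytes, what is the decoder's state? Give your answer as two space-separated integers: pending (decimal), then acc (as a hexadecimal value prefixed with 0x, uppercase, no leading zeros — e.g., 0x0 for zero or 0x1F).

Answer: 2 0x1C

Derivation:
Byte[0]=E4: 3-byte lead. pending=2, acc=0x4
Byte[1]=B2: continuation. acc=(acc<<6)|0x32=0x132, pending=1
Byte[2]=83: continuation. acc=(acc<<6)|0x03=0x4C83, pending=0
Byte[3]=6A: 1-byte. pending=0, acc=0x0
Byte[4]=F0: 4-byte lead. pending=3, acc=0x0
Byte[5]=9C: continuation. acc=(acc<<6)|0x1C=0x1C, pending=2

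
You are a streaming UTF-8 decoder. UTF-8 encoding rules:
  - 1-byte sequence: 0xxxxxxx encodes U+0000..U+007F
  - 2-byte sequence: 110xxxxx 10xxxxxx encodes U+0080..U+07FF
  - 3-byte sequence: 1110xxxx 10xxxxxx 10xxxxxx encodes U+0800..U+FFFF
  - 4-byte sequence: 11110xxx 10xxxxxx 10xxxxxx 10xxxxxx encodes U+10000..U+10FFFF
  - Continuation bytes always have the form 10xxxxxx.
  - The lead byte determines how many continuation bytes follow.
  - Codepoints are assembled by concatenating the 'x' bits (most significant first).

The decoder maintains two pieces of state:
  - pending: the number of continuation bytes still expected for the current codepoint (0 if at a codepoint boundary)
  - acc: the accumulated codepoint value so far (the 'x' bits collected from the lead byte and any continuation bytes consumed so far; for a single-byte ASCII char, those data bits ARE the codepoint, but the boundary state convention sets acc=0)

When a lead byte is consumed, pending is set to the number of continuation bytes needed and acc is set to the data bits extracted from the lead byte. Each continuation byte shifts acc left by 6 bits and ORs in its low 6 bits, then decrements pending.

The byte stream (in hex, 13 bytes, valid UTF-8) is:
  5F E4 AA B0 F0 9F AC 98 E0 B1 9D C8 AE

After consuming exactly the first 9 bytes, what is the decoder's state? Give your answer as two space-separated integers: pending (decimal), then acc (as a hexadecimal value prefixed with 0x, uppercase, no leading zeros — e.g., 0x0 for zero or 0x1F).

Answer: 2 0x0

Derivation:
Byte[0]=5F: 1-byte. pending=0, acc=0x0
Byte[1]=E4: 3-byte lead. pending=2, acc=0x4
Byte[2]=AA: continuation. acc=(acc<<6)|0x2A=0x12A, pending=1
Byte[3]=B0: continuation. acc=(acc<<6)|0x30=0x4AB0, pending=0
Byte[4]=F0: 4-byte lead. pending=3, acc=0x0
Byte[5]=9F: continuation. acc=(acc<<6)|0x1F=0x1F, pending=2
Byte[6]=AC: continuation. acc=(acc<<6)|0x2C=0x7EC, pending=1
Byte[7]=98: continuation. acc=(acc<<6)|0x18=0x1FB18, pending=0
Byte[8]=E0: 3-byte lead. pending=2, acc=0x0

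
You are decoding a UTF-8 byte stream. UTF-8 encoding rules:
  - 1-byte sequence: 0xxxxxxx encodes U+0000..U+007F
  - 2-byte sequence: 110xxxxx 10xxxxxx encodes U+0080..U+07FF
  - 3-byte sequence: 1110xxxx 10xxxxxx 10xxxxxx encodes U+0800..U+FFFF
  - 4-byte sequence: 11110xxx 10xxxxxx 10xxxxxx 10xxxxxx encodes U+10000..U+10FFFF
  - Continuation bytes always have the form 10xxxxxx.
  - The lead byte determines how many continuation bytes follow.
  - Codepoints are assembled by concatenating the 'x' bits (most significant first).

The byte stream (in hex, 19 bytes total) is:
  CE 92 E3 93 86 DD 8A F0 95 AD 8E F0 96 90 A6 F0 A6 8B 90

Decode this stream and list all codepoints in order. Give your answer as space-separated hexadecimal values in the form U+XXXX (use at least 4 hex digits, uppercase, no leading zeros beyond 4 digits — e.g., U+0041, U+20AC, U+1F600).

Byte[0]=CE: 2-byte lead, need 1 cont bytes. acc=0xE
Byte[1]=92: continuation. acc=(acc<<6)|0x12=0x392
Completed: cp=U+0392 (starts at byte 0)
Byte[2]=E3: 3-byte lead, need 2 cont bytes. acc=0x3
Byte[3]=93: continuation. acc=(acc<<6)|0x13=0xD3
Byte[4]=86: continuation. acc=(acc<<6)|0x06=0x34C6
Completed: cp=U+34C6 (starts at byte 2)
Byte[5]=DD: 2-byte lead, need 1 cont bytes. acc=0x1D
Byte[6]=8A: continuation. acc=(acc<<6)|0x0A=0x74A
Completed: cp=U+074A (starts at byte 5)
Byte[7]=F0: 4-byte lead, need 3 cont bytes. acc=0x0
Byte[8]=95: continuation. acc=(acc<<6)|0x15=0x15
Byte[9]=AD: continuation. acc=(acc<<6)|0x2D=0x56D
Byte[10]=8E: continuation. acc=(acc<<6)|0x0E=0x15B4E
Completed: cp=U+15B4E (starts at byte 7)
Byte[11]=F0: 4-byte lead, need 3 cont bytes. acc=0x0
Byte[12]=96: continuation. acc=(acc<<6)|0x16=0x16
Byte[13]=90: continuation. acc=(acc<<6)|0x10=0x590
Byte[14]=A6: continuation. acc=(acc<<6)|0x26=0x16426
Completed: cp=U+16426 (starts at byte 11)
Byte[15]=F0: 4-byte lead, need 3 cont bytes. acc=0x0
Byte[16]=A6: continuation. acc=(acc<<6)|0x26=0x26
Byte[17]=8B: continuation. acc=(acc<<6)|0x0B=0x98B
Byte[18]=90: continuation. acc=(acc<<6)|0x10=0x262D0
Completed: cp=U+262D0 (starts at byte 15)

Answer: U+0392 U+34C6 U+074A U+15B4E U+16426 U+262D0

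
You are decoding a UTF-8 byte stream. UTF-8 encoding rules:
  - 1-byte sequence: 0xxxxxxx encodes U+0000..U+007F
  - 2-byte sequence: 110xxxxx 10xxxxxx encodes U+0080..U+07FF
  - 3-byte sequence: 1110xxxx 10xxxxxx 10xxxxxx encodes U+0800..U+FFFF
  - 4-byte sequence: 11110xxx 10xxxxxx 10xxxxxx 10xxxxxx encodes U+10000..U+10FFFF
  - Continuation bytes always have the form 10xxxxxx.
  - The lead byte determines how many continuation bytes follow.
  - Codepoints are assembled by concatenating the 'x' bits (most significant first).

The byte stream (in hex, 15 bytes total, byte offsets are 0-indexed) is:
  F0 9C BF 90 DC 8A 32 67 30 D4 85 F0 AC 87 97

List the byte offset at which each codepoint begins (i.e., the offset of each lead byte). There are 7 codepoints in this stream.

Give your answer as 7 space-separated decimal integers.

Answer: 0 4 6 7 8 9 11

Derivation:
Byte[0]=F0: 4-byte lead, need 3 cont bytes. acc=0x0
Byte[1]=9C: continuation. acc=(acc<<6)|0x1C=0x1C
Byte[2]=BF: continuation. acc=(acc<<6)|0x3F=0x73F
Byte[3]=90: continuation. acc=(acc<<6)|0x10=0x1CFD0
Completed: cp=U+1CFD0 (starts at byte 0)
Byte[4]=DC: 2-byte lead, need 1 cont bytes. acc=0x1C
Byte[5]=8A: continuation. acc=(acc<<6)|0x0A=0x70A
Completed: cp=U+070A (starts at byte 4)
Byte[6]=32: 1-byte ASCII. cp=U+0032
Byte[7]=67: 1-byte ASCII. cp=U+0067
Byte[8]=30: 1-byte ASCII. cp=U+0030
Byte[9]=D4: 2-byte lead, need 1 cont bytes. acc=0x14
Byte[10]=85: continuation. acc=(acc<<6)|0x05=0x505
Completed: cp=U+0505 (starts at byte 9)
Byte[11]=F0: 4-byte lead, need 3 cont bytes. acc=0x0
Byte[12]=AC: continuation. acc=(acc<<6)|0x2C=0x2C
Byte[13]=87: continuation. acc=(acc<<6)|0x07=0xB07
Byte[14]=97: continuation. acc=(acc<<6)|0x17=0x2C1D7
Completed: cp=U+2C1D7 (starts at byte 11)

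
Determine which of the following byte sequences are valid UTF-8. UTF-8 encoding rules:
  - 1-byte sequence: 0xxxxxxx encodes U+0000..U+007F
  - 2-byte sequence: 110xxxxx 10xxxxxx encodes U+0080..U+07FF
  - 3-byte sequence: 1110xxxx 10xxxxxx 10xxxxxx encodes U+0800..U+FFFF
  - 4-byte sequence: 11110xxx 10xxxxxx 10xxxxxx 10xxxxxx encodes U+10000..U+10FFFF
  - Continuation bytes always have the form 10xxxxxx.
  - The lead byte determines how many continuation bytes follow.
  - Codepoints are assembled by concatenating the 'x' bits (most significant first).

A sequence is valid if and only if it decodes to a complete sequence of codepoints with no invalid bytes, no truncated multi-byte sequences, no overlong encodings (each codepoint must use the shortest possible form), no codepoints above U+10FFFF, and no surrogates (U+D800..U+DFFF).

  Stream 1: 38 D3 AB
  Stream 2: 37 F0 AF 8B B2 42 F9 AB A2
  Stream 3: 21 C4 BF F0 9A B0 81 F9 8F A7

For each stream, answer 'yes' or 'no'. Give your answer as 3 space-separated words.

Answer: yes no no

Derivation:
Stream 1: decodes cleanly. VALID
Stream 2: error at byte offset 6. INVALID
Stream 3: error at byte offset 7. INVALID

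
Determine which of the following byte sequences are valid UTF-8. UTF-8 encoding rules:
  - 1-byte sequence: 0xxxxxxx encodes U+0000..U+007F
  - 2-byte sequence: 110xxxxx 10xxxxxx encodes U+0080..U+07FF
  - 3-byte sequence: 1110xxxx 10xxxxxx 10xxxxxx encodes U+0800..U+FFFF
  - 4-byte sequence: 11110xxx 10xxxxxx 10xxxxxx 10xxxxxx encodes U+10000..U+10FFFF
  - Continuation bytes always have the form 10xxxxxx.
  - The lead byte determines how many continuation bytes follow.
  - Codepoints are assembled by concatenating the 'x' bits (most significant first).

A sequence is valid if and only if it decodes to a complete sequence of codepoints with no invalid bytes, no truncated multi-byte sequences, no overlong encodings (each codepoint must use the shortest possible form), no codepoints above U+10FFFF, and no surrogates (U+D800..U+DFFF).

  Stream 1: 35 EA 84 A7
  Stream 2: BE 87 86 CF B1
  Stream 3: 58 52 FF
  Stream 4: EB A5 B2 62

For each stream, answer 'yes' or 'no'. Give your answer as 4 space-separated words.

Answer: yes no no yes

Derivation:
Stream 1: decodes cleanly. VALID
Stream 2: error at byte offset 0. INVALID
Stream 3: error at byte offset 2. INVALID
Stream 4: decodes cleanly. VALID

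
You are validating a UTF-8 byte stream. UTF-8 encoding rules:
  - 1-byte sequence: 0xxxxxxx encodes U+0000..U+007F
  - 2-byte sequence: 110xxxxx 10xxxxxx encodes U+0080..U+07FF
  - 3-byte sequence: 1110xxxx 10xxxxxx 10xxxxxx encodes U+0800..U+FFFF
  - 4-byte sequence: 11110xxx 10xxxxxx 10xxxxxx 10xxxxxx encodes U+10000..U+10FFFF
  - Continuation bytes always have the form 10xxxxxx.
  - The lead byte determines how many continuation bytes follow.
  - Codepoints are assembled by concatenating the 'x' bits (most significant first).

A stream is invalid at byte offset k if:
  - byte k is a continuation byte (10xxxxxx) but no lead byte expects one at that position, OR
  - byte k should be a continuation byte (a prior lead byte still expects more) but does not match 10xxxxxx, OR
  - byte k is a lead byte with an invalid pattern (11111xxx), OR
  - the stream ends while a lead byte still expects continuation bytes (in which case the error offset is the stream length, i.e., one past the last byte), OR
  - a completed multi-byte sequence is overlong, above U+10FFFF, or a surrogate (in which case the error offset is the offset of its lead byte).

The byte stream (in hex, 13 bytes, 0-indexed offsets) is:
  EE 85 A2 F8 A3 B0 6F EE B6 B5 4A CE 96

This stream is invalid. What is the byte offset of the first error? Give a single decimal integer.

Byte[0]=EE: 3-byte lead, need 2 cont bytes. acc=0xE
Byte[1]=85: continuation. acc=(acc<<6)|0x05=0x385
Byte[2]=A2: continuation. acc=(acc<<6)|0x22=0xE162
Completed: cp=U+E162 (starts at byte 0)
Byte[3]=F8: INVALID lead byte (not 0xxx/110x/1110/11110)

Answer: 3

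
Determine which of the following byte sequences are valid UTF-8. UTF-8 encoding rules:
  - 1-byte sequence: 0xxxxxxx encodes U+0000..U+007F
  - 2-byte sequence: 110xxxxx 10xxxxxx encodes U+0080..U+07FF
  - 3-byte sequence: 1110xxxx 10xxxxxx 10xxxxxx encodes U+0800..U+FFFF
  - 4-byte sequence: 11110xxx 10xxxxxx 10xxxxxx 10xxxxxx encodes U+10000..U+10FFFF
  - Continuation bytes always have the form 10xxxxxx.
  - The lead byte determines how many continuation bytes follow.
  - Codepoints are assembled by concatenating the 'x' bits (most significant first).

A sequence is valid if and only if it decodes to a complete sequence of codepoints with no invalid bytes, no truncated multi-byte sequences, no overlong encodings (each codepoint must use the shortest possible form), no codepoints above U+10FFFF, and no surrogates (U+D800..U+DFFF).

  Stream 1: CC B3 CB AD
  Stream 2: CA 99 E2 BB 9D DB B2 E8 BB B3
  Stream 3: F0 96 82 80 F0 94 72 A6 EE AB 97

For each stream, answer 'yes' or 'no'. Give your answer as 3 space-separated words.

Answer: yes yes no

Derivation:
Stream 1: decodes cleanly. VALID
Stream 2: decodes cleanly. VALID
Stream 3: error at byte offset 6. INVALID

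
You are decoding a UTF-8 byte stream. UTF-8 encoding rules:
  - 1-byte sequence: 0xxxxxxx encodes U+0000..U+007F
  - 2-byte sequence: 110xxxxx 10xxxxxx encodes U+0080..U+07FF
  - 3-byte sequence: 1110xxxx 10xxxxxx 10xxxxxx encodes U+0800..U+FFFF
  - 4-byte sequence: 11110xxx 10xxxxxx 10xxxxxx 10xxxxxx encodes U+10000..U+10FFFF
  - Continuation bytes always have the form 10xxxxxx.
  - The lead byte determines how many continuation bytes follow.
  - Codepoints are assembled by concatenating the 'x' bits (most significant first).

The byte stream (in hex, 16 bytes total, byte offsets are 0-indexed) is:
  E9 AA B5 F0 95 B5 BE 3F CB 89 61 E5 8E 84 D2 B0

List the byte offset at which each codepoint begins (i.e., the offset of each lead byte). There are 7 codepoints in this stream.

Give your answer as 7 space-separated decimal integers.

Answer: 0 3 7 8 10 11 14

Derivation:
Byte[0]=E9: 3-byte lead, need 2 cont bytes. acc=0x9
Byte[1]=AA: continuation. acc=(acc<<6)|0x2A=0x26A
Byte[2]=B5: continuation. acc=(acc<<6)|0x35=0x9AB5
Completed: cp=U+9AB5 (starts at byte 0)
Byte[3]=F0: 4-byte lead, need 3 cont bytes. acc=0x0
Byte[4]=95: continuation. acc=(acc<<6)|0x15=0x15
Byte[5]=B5: continuation. acc=(acc<<6)|0x35=0x575
Byte[6]=BE: continuation. acc=(acc<<6)|0x3E=0x15D7E
Completed: cp=U+15D7E (starts at byte 3)
Byte[7]=3F: 1-byte ASCII. cp=U+003F
Byte[8]=CB: 2-byte lead, need 1 cont bytes. acc=0xB
Byte[9]=89: continuation. acc=(acc<<6)|0x09=0x2C9
Completed: cp=U+02C9 (starts at byte 8)
Byte[10]=61: 1-byte ASCII. cp=U+0061
Byte[11]=E5: 3-byte lead, need 2 cont bytes. acc=0x5
Byte[12]=8E: continuation. acc=(acc<<6)|0x0E=0x14E
Byte[13]=84: continuation. acc=(acc<<6)|0x04=0x5384
Completed: cp=U+5384 (starts at byte 11)
Byte[14]=D2: 2-byte lead, need 1 cont bytes. acc=0x12
Byte[15]=B0: continuation. acc=(acc<<6)|0x30=0x4B0
Completed: cp=U+04B0 (starts at byte 14)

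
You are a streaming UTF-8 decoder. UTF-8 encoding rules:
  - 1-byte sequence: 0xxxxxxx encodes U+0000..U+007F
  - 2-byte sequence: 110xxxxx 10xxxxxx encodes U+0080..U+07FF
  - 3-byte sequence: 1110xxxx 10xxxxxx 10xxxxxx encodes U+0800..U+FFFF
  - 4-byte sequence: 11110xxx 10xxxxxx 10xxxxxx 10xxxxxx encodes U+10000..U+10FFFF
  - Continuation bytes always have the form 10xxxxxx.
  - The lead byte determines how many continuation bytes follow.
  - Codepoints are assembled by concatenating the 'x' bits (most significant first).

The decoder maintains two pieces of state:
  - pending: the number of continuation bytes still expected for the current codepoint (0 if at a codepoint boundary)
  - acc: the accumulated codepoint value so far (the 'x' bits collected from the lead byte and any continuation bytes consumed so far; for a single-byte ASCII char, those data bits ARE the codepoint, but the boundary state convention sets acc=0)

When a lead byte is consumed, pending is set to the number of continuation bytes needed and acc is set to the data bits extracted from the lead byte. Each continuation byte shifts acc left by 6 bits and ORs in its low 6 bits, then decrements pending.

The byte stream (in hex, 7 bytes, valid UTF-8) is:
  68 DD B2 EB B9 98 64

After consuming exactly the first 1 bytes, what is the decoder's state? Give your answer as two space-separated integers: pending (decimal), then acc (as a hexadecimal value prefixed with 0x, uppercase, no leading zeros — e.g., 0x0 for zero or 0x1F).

Answer: 0 0x0

Derivation:
Byte[0]=68: 1-byte. pending=0, acc=0x0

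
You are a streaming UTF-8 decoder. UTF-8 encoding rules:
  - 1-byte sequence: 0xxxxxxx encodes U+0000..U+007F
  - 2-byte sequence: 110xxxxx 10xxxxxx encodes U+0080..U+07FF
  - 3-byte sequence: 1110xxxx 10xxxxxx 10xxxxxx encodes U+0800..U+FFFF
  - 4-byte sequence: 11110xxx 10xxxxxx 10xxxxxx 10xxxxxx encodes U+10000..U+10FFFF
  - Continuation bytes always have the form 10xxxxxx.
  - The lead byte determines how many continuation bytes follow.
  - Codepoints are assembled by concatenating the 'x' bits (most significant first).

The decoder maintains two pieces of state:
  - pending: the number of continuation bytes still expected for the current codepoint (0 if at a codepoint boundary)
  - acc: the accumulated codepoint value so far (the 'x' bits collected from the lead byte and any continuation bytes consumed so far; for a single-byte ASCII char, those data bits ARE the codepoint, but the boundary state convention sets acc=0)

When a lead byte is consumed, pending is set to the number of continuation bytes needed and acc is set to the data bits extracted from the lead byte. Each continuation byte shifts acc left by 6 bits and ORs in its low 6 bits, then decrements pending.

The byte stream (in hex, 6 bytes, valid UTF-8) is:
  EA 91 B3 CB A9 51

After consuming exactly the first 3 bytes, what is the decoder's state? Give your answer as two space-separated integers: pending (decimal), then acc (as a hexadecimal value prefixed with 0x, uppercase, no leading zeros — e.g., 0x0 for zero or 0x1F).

Answer: 0 0xA473

Derivation:
Byte[0]=EA: 3-byte lead. pending=2, acc=0xA
Byte[1]=91: continuation. acc=(acc<<6)|0x11=0x291, pending=1
Byte[2]=B3: continuation. acc=(acc<<6)|0x33=0xA473, pending=0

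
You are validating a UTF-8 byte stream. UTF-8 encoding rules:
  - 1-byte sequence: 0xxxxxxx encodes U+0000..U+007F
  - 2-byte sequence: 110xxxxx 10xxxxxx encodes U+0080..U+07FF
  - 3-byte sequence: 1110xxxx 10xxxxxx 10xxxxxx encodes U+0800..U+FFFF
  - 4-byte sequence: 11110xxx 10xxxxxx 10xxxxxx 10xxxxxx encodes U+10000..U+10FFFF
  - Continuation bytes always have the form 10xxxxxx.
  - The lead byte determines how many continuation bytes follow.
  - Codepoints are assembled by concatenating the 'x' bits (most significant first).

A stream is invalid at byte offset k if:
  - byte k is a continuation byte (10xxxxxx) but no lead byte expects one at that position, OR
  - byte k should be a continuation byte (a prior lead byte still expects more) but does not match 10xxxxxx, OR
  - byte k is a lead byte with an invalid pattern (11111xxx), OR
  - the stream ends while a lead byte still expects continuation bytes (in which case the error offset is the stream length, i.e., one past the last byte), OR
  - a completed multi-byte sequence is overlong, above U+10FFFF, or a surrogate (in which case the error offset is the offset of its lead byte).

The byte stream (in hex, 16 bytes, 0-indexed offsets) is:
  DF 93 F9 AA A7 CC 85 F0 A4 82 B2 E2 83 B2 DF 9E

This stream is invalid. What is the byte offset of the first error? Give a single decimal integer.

Answer: 2

Derivation:
Byte[0]=DF: 2-byte lead, need 1 cont bytes. acc=0x1F
Byte[1]=93: continuation. acc=(acc<<6)|0x13=0x7D3
Completed: cp=U+07D3 (starts at byte 0)
Byte[2]=F9: INVALID lead byte (not 0xxx/110x/1110/11110)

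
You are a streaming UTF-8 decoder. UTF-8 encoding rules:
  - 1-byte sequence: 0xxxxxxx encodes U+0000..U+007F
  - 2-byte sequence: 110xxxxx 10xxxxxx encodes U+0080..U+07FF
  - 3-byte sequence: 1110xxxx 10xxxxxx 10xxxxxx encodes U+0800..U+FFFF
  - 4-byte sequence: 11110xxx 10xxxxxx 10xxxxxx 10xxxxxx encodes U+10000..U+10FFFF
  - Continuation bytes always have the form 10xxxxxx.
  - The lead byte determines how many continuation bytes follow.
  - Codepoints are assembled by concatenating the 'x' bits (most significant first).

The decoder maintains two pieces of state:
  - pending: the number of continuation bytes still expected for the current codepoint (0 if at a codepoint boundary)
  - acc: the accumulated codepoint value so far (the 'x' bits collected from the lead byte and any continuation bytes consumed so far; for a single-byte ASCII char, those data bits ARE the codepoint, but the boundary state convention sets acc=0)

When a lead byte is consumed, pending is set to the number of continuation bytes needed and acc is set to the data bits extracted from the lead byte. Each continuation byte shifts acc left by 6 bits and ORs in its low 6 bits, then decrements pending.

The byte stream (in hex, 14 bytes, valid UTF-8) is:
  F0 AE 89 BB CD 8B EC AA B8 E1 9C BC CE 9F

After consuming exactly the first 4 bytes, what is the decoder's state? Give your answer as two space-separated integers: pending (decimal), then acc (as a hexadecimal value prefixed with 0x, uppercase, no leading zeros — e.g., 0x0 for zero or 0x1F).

Answer: 0 0x2E27B

Derivation:
Byte[0]=F0: 4-byte lead. pending=3, acc=0x0
Byte[1]=AE: continuation. acc=(acc<<6)|0x2E=0x2E, pending=2
Byte[2]=89: continuation. acc=(acc<<6)|0x09=0xB89, pending=1
Byte[3]=BB: continuation. acc=(acc<<6)|0x3B=0x2E27B, pending=0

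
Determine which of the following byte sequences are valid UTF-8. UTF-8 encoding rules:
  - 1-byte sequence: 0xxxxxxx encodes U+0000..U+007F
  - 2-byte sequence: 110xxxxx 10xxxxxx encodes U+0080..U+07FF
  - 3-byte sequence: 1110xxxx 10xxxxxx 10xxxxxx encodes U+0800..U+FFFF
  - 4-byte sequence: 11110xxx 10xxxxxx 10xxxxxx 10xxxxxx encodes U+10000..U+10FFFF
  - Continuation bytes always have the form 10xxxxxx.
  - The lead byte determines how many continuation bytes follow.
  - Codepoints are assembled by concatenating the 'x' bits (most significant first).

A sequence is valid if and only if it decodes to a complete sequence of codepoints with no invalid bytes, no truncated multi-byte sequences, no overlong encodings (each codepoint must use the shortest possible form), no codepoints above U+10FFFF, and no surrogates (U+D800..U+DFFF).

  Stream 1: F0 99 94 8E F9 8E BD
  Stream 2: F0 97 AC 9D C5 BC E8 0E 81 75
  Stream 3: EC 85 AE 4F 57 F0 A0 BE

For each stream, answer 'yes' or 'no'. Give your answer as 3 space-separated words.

Answer: no no no

Derivation:
Stream 1: error at byte offset 4. INVALID
Stream 2: error at byte offset 7. INVALID
Stream 3: error at byte offset 8. INVALID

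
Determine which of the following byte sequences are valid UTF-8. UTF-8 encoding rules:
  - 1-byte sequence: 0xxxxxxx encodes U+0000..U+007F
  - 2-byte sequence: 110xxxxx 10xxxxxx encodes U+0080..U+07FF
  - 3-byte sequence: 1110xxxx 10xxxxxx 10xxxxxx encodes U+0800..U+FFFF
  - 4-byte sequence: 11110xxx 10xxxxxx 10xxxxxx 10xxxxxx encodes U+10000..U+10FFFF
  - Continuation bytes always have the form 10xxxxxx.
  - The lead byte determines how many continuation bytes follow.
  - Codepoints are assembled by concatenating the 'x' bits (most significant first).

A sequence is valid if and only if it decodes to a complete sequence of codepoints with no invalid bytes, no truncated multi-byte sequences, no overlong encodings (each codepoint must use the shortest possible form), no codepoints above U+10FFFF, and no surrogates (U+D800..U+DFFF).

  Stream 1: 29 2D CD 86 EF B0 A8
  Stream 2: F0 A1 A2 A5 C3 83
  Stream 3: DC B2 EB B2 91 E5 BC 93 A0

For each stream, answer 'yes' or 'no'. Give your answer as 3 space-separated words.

Answer: yes yes no

Derivation:
Stream 1: decodes cleanly. VALID
Stream 2: decodes cleanly. VALID
Stream 3: error at byte offset 8. INVALID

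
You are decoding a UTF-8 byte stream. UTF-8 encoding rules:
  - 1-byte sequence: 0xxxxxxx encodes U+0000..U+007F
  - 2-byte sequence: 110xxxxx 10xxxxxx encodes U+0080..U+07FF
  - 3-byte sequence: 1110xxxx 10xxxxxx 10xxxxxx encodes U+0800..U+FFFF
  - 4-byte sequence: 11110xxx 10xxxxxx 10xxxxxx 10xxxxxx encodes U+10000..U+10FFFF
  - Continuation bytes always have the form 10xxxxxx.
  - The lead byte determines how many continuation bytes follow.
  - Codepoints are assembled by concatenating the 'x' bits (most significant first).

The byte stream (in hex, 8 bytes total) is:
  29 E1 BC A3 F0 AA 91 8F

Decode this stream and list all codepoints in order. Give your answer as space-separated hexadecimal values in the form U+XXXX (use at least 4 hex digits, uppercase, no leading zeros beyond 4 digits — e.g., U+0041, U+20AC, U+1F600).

Answer: U+0029 U+1F23 U+2A44F

Derivation:
Byte[0]=29: 1-byte ASCII. cp=U+0029
Byte[1]=E1: 3-byte lead, need 2 cont bytes. acc=0x1
Byte[2]=BC: continuation. acc=(acc<<6)|0x3C=0x7C
Byte[3]=A3: continuation. acc=(acc<<6)|0x23=0x1F23
Completed: cp=U+1F23 (starts at byte 1)
Byte[4]=F0: 4-byte lead, need 3 cont bytes. acc=0x0
Byte[5]=AA: continuation. acc=(acc<<6)|0x2A=0x2A
Byte[6]=91: continuation. acc=(acc<<6)|0x11=0xA91
Byte[7]=8F: continuation. acc=(acc<<6)|0x0F=0x2A44F
Completed: cp=U+2A44F (starts at byte 4)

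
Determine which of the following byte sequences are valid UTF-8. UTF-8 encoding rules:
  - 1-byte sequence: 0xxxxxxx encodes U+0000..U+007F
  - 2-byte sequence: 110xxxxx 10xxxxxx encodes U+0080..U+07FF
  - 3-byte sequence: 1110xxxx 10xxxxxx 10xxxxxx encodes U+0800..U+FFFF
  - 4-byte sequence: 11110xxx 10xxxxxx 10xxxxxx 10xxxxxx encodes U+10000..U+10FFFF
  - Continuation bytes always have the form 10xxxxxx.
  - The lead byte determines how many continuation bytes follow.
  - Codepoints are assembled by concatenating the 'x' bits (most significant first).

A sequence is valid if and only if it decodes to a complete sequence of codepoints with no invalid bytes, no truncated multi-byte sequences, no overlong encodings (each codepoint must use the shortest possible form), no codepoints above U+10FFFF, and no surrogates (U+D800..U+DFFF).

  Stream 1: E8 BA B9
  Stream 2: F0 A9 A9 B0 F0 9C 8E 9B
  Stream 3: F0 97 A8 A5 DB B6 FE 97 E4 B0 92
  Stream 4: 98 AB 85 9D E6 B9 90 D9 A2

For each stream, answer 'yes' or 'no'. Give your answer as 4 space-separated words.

Stream 1: decodes cleanly. VALID
Stream 2: decodes cleanly. VALID
Stream 3: error at byte offset 6. INVALID
Stream 4: error at byte offset 0. INVALID

Answer: yes yes no no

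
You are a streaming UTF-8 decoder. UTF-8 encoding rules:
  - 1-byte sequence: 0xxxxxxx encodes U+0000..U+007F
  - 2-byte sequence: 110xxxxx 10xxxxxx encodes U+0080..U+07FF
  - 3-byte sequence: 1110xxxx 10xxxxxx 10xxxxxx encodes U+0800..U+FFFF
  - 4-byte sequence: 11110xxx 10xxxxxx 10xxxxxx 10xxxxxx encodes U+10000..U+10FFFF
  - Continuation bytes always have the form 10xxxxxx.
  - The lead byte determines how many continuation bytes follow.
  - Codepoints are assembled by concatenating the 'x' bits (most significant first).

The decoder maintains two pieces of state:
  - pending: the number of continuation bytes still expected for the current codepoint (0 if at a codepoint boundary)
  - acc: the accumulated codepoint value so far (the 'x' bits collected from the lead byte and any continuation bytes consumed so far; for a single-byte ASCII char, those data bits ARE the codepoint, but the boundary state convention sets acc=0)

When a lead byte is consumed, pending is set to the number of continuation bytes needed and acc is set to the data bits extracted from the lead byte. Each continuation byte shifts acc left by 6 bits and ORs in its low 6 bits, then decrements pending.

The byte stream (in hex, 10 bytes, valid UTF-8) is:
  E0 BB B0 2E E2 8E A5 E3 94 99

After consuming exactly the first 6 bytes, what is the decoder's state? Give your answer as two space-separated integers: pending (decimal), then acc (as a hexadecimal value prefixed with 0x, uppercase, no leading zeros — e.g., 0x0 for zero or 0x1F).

Answer: 1 0x8E

Derivation:
Byte[0]=E0: 3-byte lead. pending=2, acc=0x0
Byte[1]=BB: continuation. acc=(acc<<6)|0x3B=0x3B, pending=1
Byte[2]=B0: continuation. acc=(acc<<6)|0x30=0xEF0, pending=0
Byte[3]=2E: 1-byte. pending=0, acc=0x0
Byte[4]=E2: 3-byte lead. pending=2, acc=0x2
Byte[5]=8E: continuation. acc=(acc<<6)|0x0E=0x8E, pending=1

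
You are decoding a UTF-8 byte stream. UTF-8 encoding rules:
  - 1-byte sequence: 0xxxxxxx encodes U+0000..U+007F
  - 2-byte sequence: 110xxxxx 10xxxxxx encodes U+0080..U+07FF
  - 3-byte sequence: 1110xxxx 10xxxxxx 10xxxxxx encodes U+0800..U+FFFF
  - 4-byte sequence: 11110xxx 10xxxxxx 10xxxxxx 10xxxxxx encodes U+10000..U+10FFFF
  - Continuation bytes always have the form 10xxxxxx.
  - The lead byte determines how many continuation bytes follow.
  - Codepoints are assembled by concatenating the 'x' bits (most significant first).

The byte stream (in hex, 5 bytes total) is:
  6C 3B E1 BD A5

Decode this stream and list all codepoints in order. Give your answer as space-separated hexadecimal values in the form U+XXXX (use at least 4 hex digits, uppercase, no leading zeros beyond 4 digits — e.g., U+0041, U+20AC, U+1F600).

Answer: U+006C U+003B U+1F65

Derivation:
Byte[0]=6C: 1-byte ASCII. cp=U+006C
Byte[1]=3B: 1-byte ASCII. cp=U+003B
Byte[2]=E1: 3-byte lead, need 2 cont bytes. acc=0x1
Byte[3]=BD: continuation. acc=(acc<<6)|0x3D=0x7D
Byte[4]=A5: continuation. acc=(acc<<6)|0x25=0x1F65
Completed: cp=U+1F65 (starts at byte 2)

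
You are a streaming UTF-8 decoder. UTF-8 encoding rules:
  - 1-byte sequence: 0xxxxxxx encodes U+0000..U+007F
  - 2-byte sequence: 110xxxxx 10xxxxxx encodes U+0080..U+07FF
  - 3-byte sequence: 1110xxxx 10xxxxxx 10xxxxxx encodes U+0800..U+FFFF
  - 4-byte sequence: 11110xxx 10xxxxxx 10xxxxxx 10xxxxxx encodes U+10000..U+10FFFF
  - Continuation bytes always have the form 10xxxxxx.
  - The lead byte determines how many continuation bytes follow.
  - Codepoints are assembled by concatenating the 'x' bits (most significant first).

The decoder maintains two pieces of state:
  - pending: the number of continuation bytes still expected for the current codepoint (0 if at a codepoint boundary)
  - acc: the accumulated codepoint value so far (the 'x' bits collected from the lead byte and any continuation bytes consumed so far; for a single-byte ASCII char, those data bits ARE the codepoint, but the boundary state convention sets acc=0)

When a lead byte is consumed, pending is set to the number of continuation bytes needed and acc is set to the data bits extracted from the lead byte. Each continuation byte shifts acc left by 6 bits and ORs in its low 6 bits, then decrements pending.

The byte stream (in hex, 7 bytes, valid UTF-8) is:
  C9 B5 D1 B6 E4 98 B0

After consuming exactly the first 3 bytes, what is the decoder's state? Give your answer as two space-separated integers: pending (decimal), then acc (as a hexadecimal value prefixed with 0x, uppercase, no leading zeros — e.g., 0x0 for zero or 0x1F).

Answer: 1 0x11

Derivation:
Byte[0]=C9: 2-byte lead. pending=1, acc=0x9
Byte[1]=B5: continuation. acc=(acc<<6)|0x35=0x275, pending=0
Byte[2]=D1: 2-byte lead. pending=1, acc=0x11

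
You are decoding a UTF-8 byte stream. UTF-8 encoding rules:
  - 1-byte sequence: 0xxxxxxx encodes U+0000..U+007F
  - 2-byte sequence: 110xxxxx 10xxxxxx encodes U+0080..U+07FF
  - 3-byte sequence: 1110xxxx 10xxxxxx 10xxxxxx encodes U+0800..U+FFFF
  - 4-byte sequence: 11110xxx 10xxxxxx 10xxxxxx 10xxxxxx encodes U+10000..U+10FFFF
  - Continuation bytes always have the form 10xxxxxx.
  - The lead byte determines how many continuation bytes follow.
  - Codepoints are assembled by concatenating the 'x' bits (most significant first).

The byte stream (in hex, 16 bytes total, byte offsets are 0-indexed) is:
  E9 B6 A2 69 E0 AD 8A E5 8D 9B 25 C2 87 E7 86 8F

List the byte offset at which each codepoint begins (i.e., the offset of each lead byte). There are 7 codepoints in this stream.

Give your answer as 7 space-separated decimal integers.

Byte[0]=E9: 3-byte lead, need 2 cont bytes. acc=0x9
Byte[1]=B6: continuation. acc=(acc<<6)|0x36=0x276
Byte[2]=A2: continuation. acc=(acc<<6)|0x22=0x9DA2
Completed: cp=U+9DA2 (starts at byte 0)
Byte[3]=69: 1-byte ASCII. cp=U+0069
Byte[4]=E0: 3-byte lead, need 2 cont bytes. acc=0x0
Byte[5]=AD: continuation. acc=(acc<<6)|0x2D=0x2D
Byte[6]=8A: continuation. acc=(acc<<6)|0x0A=0xB4A
Completed: cp=U+0B4A (starts at byte 4)
Byte[7]=E5: 3-byte lead, need 2 cont bytes. acc=0x5
Byte[8]=8D: continuation. acc=(acc<<6)|0x0D=0x14D
Byte[9]=9B: continuation. acc=(acc<<6)|0x1B=0x535B
Completed: cp=U+535B (starts at byte 7)
Byte[10]=25: 1-byte ASCII. cp=U+0025
Byte[11]=C2: 2-byte lead, need 1 cont bytes. acc=0x2
Byte[12]=87: continuation. acc=(acc<<6)|0x07=0x87
Completed: cp=U+0087 (starts at byte 11)
Byte[13]=E7: 3-byte lead, need 2 cont bytes. acc=0x7
Byte[14]=86: continuation. acc=(acc<<6)|0x06=0x1C6
Byte[15]=8F: continuation. acc=(acc<<6)|0x0F=0x718F
Completed: cp=U+718F (starts at byte 13)

Answer: 0 3 4 7 10 11 13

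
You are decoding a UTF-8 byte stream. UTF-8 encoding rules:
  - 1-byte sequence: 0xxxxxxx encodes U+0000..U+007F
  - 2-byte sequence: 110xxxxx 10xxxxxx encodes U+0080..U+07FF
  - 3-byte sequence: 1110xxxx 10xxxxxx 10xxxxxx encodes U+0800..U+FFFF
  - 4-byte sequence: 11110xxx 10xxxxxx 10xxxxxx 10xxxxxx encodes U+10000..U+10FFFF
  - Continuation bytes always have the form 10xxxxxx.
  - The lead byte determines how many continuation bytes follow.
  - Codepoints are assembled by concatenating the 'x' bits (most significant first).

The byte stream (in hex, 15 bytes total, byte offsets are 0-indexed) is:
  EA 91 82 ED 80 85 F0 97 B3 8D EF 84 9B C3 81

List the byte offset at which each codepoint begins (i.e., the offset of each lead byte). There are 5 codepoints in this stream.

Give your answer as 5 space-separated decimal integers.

Answer: 0 3 6 10 13

Derivation:
Byte[0]=EA: 3-byte lead, need 2 cont bytes. acc=0xA
Byte[1]=91: continuation. acc=(acc<<6)|0x11=0x291
Byte[2]=82: continuation. acc=(acc<<6)|0x02=0xA442
Completed: cp=U+A442 (starts at byte 0)
Byte[3]=ED: 3-byte lead, need 2 cont bytes. acc=0xD
Byte[4]=80: continuation. acc=(acc<<6)|0x00=0x340
Byte[5]=85: continuation. acc=(acc<<6)|0x05=0xD005
Completed: cp=U+D005 (starts at byte 3)
Byte[6]=F0: 4-byte lead, need 3 cont bytes. acc=0x0
Byte[7]=97: continuation. acc=(acc<<6)|0x17=0x17
Byte[8]=B3: continuation. acc=(acc<<6)|0x33=0x5F3
Byte[9]=8D: continuation. acc=(acc<<6)|0x0D=0x17CCD
Completed: cp=U+17CCD (starts at byte 6)
Byte[10]=EF: 3-byte lead, need 2 cont bytes. acc=0xF
Byte[11]=84: continuation. acc=(acc<<6)|0x04=0x3C4
Byte[12]=9B: continuation. acc=(acc<<6)|0x1B=0xF11B
Completed: cp=U+F11B (starts at byte 10)
Byte[13]=C3: 2-byte lead, need 1 cont bytes. acc=0x3
Byte[14]=81: continuation. acc=(acc<<6)|0x01=0xC1
Completed: cp=U+00C1 (starts at byte 13)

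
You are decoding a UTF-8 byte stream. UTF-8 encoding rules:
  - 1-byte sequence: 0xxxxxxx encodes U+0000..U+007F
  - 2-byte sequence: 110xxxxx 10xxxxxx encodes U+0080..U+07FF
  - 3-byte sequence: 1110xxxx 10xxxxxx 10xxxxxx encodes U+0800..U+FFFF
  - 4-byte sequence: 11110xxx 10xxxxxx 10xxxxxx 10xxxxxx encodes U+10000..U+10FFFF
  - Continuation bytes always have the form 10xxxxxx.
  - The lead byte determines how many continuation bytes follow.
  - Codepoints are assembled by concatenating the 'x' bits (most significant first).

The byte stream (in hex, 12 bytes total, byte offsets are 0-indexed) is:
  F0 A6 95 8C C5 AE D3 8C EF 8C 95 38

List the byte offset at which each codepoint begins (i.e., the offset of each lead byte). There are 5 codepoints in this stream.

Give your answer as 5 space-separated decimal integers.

Byte[0]=F0: 4-byte lead, need 3 cont bytes. acc=0x0
Byte[1]=A6: continuation. acc=(acc<<6)|0x26=0x26
Byte[2]=95: continuation. acc=(acc<<6)|0x15=0x995
Byte[3]=8C: continuation. acc=(acc<<6)|0x0C=0x2654C
Completed: cp=U+2654C (starts at byte 0)
Byte[4]=C5: 2-byte lead, need 1 cont bytes. acc=0x5
Byte[5]=AE: continuation. acc=(acc<<6)|0x2E=0x16E
Completed: cp=U+016E (starts at byte 4)
Byte[6]=D3: 2-byte lead, need 1 cont bytes. acc=0x13
Byte[7]=8C: continuation. acc=(acc<<6)|0x0C=0x4CC
Completed: cp=U+04CC (starts at byte 6)
Byte[8]=EF: 3-byte lead, need 2 cont bytes. acc=0xF
Byte[9]=8C: continuation. acc=(acc<<6)|0x0C=0x3CC
Byte[10]=95: continuation. acc=(acc<<6)|0x15=0xF315
Completed: cp=U+F315 (starts at byte 8)
Byte[11]=38: 1-byte ASCII. cp=U+0038

Answer: 0 4 6 8 11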